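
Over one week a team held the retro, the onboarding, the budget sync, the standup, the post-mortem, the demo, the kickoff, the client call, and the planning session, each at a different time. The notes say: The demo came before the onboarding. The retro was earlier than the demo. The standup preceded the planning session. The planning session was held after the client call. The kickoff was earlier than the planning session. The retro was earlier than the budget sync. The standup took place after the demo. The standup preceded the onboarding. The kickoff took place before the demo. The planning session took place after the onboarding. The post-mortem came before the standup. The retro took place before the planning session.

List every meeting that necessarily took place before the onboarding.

the demo, the kickoff, the post-mortem, the retro, the standup

Directly stated before the onboarding: the demo and the standup.
The kickoff reaches the onboarding via the kickoff → the demo → the onboarding.
The post-mortem reaches the onboarding via the post-mortem → the standup → the onboarding.
The retro reaches the onboarding via the retro → the demo → the onboarding.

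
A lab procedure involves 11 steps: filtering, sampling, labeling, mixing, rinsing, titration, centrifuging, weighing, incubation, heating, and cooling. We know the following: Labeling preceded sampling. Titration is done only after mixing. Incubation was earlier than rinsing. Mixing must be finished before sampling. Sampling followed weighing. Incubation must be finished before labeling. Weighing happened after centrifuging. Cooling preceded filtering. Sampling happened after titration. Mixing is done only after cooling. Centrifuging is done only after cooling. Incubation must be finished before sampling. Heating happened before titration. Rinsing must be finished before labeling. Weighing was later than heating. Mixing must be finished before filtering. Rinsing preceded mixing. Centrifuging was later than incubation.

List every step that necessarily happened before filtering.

Directly stated before filtering: cooling and mixing.
Incubation reaches filtering via incubation → rinsing → mixing → filtering.
Rinsing reaches filtering via rinsing → mixing → filtering.
No chain forces titration (or any of the others) ahead of filtering.

cooling, incubation, mixing, rinsing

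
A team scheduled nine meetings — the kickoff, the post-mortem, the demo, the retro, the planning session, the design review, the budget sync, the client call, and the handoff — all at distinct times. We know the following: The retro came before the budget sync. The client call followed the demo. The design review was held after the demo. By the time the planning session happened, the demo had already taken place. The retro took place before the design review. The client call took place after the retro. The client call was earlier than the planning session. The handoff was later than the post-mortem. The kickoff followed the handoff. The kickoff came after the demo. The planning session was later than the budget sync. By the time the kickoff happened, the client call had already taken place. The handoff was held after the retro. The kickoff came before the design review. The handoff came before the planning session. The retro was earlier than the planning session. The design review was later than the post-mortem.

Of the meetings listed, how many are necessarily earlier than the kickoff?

Directly stated before the kickoff: the client call, the demo, and the handoff.
The post-mortem reaches the kickoff via the post-mortem → the handoff → the kickoff.
The retro reaches the kickoff via the retro → the handoff → the kickoff.
That's the client call, the demo, the handoff, the post-mortem, and the retro — 5 in all.

5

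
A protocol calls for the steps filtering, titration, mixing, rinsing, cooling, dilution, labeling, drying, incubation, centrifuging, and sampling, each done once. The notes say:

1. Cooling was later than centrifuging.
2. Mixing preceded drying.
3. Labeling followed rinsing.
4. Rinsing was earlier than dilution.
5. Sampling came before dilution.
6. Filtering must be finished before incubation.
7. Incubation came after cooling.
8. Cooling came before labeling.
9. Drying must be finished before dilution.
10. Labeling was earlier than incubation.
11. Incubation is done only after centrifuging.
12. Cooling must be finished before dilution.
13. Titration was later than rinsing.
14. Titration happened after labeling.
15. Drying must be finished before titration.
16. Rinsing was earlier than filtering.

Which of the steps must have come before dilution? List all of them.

Directly stated before dilution: cooling, drying, rinsing, and sampling.
Centrifuging reaches dilution via centrifuging → cooling → dilution.
Mixing reaches dilution via mixing → drying → dilution.
No chain forces titration (or any of the others) ahead of dilution.

centrifuging, cooling, drying, mixing, rinsing, sampling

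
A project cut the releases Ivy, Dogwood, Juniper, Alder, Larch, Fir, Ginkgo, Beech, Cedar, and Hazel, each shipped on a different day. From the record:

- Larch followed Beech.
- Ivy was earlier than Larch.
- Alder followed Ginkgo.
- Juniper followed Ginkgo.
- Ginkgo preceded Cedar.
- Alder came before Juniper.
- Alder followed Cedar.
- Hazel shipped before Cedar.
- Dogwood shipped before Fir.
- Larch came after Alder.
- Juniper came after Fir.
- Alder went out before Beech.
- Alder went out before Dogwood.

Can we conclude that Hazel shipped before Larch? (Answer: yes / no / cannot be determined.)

Chain the constraints: Hazel → Cedar → Alder → Larch. Each link is directly stated, so Hazel comes before Larch.

yes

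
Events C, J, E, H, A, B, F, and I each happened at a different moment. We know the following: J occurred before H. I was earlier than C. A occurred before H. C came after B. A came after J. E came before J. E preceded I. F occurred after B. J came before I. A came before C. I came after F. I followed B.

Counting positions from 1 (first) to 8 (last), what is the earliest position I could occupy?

B, E, F, and J must all come before I — 4 forced predecessors.
Nothing else is forced ahead of I, so its earliest slot is position 4 + 1 = 5.

5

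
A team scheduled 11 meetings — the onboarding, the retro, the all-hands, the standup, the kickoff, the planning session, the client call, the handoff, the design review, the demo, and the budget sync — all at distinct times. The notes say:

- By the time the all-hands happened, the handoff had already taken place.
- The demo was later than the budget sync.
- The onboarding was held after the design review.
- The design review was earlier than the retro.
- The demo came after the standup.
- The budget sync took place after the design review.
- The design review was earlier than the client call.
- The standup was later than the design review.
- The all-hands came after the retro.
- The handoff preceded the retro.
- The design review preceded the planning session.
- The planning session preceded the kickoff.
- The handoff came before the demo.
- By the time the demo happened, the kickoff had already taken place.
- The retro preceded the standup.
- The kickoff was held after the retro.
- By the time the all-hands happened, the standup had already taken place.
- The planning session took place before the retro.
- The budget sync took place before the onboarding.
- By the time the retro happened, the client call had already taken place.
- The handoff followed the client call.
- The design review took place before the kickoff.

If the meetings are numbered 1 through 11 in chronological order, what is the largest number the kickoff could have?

The kickoff must come before the demo — 1 meeting forced after it.
Everything else can be placed before the kickoff in some valid order, so the kickoff can sit as late as position 11 − 1 = 10.

10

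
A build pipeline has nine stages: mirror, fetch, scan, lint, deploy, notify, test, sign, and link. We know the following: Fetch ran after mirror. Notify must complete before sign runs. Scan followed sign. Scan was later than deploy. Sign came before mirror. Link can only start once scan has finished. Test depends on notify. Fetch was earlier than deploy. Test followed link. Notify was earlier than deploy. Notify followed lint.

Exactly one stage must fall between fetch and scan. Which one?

deploy

Tracing the constraints gives fetch → deploy → scan, so deploy sits after fetch and before scan.
No other stage is forced both after fetch and before scan.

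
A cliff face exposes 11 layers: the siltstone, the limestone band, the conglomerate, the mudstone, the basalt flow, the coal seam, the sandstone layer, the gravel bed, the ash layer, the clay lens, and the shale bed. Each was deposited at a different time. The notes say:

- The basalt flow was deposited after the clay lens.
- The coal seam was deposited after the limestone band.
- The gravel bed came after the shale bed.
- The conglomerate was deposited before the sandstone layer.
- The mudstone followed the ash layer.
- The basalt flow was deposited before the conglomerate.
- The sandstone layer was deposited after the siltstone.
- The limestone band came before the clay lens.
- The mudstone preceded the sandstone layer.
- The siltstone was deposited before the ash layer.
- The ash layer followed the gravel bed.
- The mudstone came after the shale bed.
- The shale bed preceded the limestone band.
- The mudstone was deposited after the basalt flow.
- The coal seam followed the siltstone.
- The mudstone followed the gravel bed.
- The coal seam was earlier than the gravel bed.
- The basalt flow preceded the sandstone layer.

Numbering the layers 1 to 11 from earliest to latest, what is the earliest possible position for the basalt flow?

4

The clay lens, the limestone band, and the shale bed must all come before the basalt flow — 3 forced predecessors.
Nothing else is forced ahead of the basalt flow, so its earliest slot is position 3 + 1 = 4.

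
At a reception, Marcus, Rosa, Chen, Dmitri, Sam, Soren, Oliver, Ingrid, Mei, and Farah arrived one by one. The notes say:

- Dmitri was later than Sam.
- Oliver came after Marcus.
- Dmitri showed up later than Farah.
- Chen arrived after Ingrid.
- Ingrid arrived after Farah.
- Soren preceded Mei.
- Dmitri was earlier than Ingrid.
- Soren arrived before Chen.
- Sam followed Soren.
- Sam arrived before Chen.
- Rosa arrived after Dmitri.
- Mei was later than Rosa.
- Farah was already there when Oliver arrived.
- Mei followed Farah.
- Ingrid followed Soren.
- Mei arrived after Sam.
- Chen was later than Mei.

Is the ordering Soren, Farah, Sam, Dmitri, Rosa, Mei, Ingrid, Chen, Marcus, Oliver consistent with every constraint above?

yes

Check each stated constraint against the proposed order — e.g. Soren is ahead of Chen; Farah is ahead of Oliver. Every pair is in the required order; nothing is violated.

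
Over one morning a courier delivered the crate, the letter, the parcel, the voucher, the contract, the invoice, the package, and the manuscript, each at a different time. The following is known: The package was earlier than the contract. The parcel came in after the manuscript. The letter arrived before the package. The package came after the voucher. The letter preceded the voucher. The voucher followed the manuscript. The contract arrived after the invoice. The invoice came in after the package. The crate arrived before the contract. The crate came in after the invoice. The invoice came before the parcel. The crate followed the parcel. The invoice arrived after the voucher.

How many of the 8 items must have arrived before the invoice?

Directly stated before the invoice: the package and the voucher.
The letter reaches the invoice via the letter → the voucher → the invoice.
The manuscript reaches the invoice via the manuscript → the voucher → the invoice.
That's the letter, the manuscript, the package, and the voucher — 4 in all.

4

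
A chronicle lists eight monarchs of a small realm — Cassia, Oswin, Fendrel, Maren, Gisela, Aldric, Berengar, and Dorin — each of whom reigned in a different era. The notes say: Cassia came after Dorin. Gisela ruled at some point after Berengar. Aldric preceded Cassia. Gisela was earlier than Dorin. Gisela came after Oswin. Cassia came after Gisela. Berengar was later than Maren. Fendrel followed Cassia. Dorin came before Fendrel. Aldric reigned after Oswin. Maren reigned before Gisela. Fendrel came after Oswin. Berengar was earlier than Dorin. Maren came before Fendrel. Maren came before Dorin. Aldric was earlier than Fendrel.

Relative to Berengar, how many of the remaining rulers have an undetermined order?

2

Forced before Berengar: Maren; forced after Berengar: Cassia, Dorin, Fendrel, and Gisela.
That leaves Aldric and Oswin with no forced order relative to Berengar — 2.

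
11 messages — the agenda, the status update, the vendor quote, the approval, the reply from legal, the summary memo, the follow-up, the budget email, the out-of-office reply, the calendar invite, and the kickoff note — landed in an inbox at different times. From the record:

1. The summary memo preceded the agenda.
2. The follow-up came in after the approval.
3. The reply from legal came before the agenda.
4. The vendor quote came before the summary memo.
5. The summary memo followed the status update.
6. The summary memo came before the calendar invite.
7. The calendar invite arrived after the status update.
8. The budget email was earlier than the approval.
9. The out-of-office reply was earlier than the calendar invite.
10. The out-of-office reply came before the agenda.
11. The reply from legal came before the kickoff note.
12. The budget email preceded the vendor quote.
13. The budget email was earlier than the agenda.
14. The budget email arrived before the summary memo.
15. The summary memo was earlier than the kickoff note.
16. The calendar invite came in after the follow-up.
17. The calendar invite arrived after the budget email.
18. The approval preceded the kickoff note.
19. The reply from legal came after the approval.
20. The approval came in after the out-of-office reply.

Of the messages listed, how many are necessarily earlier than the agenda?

7

Directly stated before the agenda: the budget email, the out-of-office reply, the reply from legal, and the summary memo.
The approval reaches the agenda via the approval → the reply from legal → the agenda.
The status update reaches the agenda via the status update → the summary memo → the agenda.
The vendor quote reaches the agenda via the vendor quote → the summary memo → the agenda.
That's the approval, the budget email, the out-of-office reply, the reply from legal, the status update, the summary memo, and the vendor quote — 7 in all.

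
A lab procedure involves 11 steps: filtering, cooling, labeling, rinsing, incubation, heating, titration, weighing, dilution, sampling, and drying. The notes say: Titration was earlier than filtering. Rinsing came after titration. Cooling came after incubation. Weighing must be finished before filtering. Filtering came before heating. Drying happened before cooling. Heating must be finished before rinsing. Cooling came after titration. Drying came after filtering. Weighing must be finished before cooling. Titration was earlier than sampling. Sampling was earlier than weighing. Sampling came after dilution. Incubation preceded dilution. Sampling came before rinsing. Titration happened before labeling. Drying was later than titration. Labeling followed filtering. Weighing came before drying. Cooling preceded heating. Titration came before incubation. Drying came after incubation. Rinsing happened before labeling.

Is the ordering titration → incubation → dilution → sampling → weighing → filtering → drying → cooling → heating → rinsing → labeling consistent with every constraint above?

Check each stated constraint against the proposed order — e.g. titration is ahead of rinsing; titration is ahead of labeling. Every pair is in the required order; nothing is violated.

yes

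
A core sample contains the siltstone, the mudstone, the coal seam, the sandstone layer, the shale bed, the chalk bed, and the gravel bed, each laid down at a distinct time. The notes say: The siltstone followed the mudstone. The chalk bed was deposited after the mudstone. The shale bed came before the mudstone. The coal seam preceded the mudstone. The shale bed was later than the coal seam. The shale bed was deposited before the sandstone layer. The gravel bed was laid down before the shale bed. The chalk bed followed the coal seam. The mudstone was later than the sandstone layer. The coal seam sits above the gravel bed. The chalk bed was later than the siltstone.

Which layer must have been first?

The gravel bed has a chain of constraints placing it before every other layer, so the gravel bed must be first.

the gravel bed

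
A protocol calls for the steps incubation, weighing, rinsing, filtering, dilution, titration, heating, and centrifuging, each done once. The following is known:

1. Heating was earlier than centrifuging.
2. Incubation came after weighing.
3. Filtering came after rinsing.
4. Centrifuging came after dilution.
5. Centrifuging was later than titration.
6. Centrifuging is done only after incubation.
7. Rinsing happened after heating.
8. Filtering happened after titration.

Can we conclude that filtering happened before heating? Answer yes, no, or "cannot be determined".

Tracing the constraints gives heating → rinsing → filtering, so heating must come before filtering.
That means filtering cannot be before heating.

no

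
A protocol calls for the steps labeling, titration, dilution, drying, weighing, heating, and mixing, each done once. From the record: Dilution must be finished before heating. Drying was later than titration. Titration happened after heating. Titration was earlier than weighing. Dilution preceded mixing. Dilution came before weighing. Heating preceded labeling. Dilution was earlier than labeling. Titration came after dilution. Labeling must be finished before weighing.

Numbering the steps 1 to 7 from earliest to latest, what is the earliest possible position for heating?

2

Dilution must come before heating — 1 forced predecessor.
Nothing else is forced ahead of heating, so its earliest slot is position 1 + 1 = 2.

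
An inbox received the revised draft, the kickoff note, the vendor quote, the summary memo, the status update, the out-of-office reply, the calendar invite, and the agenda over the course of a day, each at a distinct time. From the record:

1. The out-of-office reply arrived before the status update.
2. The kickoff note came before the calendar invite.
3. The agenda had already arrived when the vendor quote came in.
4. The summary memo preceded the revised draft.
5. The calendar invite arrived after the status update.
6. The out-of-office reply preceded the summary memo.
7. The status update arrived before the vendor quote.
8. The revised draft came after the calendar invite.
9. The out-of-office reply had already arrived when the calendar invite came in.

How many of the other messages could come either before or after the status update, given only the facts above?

3

Forced before the status update: the out-of-office reply; forced after the status update: the calendar invite, the revised draft, and the vendor quote.
That leaves the agenda, the kickoff note, and the summary memo with no forced order relative to the status update — 3.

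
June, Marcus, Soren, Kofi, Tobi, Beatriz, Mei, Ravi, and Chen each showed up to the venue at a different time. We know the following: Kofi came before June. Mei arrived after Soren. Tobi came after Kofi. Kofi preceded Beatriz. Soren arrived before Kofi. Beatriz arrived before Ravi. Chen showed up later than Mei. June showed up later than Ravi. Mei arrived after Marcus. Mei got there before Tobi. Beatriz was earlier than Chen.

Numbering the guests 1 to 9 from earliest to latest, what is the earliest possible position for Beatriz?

Kofi and Soren must both come before Beatriz — 2 forced predecessors.
Nothing else is forced ahead of Beatriz, so their earliest slot is position 2 + 1 = 3.

3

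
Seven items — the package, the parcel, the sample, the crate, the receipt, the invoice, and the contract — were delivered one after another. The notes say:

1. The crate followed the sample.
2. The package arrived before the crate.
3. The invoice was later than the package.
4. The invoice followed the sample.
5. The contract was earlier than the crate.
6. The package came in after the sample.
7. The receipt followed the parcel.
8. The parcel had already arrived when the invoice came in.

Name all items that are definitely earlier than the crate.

Directly stated before the crate: the contract, the package, and the sample.
No chain forces the receipt (or any of the others) ahead of the crate.

the contract, the package, the sample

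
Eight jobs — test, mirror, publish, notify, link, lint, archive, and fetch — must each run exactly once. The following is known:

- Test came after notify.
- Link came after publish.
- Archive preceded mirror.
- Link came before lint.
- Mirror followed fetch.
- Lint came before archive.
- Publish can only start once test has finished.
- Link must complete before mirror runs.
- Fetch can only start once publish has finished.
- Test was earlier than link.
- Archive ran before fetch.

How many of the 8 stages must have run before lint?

Directly stated before lint: link.
Notify reaches lint via notify → test → link → lint.
Publish reaches lint via publish → link → lint.
Test reaches lint via test → link → lint.
That's link, notify, publish, and test — 4 in all.

4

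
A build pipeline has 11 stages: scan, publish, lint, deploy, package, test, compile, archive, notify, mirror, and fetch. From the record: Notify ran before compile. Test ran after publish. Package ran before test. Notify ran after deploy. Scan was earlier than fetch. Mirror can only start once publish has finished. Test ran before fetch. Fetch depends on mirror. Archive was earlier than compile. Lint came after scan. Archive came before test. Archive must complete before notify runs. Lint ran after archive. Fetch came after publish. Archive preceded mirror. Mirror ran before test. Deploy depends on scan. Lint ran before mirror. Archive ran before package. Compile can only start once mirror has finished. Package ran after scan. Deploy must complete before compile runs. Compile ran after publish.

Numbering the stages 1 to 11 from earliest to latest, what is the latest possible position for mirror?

8

Mirror must come before compile, fetch, and test — 3 stages forced after it.
Everything else can be placed before mirror in some valid order, so mirror can sit as late as position 11 − 3 = 8.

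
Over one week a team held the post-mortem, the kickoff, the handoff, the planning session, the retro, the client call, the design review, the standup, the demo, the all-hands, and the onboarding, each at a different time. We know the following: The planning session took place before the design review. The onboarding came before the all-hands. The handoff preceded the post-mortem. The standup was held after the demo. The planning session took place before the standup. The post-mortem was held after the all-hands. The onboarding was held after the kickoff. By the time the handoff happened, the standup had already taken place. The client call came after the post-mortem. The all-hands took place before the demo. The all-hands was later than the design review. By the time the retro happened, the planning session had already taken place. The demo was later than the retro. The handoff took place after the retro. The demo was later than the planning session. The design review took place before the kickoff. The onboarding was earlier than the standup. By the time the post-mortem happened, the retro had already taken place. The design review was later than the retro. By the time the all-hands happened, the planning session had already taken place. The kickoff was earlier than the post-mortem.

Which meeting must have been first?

The planning session has a chain of constraints placing it before every other meeting, so the planning session must be first.

the planning session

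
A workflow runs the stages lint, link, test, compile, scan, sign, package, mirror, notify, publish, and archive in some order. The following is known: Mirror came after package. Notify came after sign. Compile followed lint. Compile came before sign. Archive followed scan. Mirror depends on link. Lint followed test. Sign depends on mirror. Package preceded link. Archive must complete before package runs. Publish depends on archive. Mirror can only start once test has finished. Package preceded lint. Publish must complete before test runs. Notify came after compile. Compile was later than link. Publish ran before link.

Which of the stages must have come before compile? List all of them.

Directly stated before compile: link and lint.
Archive reaches compile via archive → publish → link → compile.
Package reaches compile via package → link → compile.
Publish reaches compile via publish → link → compile.
Likewise scan and test each reach compile by chaining the stated constraints.
No chain forces sign (or any of the others) ahead of compile.

archive, link, lint, package, publish, scan, test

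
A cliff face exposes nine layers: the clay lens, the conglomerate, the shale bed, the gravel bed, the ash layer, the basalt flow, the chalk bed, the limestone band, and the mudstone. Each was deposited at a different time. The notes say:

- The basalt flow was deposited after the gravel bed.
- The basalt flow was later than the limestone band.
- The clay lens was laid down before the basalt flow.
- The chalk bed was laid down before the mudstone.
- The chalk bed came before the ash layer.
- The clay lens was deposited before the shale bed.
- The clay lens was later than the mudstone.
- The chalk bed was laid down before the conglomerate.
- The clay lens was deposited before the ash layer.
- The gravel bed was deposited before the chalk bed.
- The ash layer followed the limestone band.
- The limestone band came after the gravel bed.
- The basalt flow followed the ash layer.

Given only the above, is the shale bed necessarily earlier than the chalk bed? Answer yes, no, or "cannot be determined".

no

Tracing the constraints gives the chalk bed → the mudstone → the clay lens → the shale bed, so the chalk bed must come before the shale bed.
That means the shale bed cannot be before the chalk bed.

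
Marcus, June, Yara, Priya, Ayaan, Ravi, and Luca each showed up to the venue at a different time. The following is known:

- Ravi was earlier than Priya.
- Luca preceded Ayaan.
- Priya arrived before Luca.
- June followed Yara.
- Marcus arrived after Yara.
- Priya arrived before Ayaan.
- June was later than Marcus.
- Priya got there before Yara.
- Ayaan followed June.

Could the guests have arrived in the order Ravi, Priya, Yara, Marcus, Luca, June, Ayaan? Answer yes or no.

yes

Check each stated constraint against the proposed order — e.g. Yara is ahead of June; Priya is ahead of Ayaan. Every pair is in the required order; nothing is violated.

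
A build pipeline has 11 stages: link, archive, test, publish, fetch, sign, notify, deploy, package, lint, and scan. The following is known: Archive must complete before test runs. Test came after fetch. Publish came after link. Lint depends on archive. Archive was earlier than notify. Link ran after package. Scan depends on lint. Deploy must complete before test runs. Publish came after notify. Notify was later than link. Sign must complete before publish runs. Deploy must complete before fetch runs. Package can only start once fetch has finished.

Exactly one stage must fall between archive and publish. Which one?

Tracing the constraints gives archive → notify → publish, so notify sits after archive and before publish.
No other stage is forced both after archive and before publish.

notify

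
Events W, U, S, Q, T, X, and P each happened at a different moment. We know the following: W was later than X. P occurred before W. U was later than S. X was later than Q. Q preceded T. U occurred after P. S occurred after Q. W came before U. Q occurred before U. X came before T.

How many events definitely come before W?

Directly stated before W: P and X.
Q reaches W via Q → X → W.
That's P, Q, and X — 3 in all.

3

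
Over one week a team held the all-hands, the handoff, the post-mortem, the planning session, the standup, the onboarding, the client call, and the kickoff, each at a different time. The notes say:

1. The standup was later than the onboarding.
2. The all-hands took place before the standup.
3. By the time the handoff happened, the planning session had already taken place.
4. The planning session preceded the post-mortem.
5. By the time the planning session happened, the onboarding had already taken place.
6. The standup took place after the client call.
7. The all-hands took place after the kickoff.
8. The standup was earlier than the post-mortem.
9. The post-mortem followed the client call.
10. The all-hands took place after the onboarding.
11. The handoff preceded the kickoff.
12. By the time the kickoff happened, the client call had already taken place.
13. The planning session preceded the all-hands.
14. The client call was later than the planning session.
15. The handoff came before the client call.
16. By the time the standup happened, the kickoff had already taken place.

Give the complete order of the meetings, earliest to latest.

The constraints fix every adjacent pair, so only one ordering works:
the onboarding → the planning session → the handoff → the client call → the kickoff → the all-hands → the standup → the post-mortem.

the onboarding, the planning session, the handoff, the client call, the kickoff, the all-hands, the standup, the post-mortem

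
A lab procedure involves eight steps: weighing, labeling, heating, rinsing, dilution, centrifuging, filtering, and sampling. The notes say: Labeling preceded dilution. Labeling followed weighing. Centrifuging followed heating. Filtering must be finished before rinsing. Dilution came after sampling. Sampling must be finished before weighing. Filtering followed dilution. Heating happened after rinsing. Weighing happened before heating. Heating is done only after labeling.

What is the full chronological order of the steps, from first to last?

The constraints fix every adjacent pair, so only one ordering works:
sampling → weighing → labeling → dilution → filtering → rinsing → heating → centrifuging.

sampling, weighing, labeling, dilution, filtering, rinsing, heating, centrifuging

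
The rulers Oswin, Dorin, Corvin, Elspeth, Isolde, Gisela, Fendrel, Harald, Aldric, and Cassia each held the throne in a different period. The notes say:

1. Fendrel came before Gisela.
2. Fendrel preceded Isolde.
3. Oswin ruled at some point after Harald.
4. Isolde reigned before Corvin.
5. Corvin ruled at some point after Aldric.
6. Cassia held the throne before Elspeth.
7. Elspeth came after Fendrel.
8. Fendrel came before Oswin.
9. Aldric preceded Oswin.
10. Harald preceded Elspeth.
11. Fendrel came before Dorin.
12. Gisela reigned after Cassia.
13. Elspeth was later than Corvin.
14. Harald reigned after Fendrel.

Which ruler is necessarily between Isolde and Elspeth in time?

Corvin

Tracing the constraints gives Isolde → Corvin → Elspeth, so Corvin sits after Isolde and before Elspeth.
No other ruler is forced both after Isolde and before Elspeth.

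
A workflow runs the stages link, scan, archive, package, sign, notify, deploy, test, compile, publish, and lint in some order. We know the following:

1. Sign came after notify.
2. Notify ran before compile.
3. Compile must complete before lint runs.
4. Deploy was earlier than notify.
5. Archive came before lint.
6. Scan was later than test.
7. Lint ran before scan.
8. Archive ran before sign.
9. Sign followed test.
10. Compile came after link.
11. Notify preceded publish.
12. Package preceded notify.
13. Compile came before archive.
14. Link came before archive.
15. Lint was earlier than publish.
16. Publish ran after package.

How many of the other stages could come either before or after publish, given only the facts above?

Forced before publish: archive, compile, deploy, link, lint, notify, and package.
That leaves scan, sign, and test with no forced order relative to publish — 3.

3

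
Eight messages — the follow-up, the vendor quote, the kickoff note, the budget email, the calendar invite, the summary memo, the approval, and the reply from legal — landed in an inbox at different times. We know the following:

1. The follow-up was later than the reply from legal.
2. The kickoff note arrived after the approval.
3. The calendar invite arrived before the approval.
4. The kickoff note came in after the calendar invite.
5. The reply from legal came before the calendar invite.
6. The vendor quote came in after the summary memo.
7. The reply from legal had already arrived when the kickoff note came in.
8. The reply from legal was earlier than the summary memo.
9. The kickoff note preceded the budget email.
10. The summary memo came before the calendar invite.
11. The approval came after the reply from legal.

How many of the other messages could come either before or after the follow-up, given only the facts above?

6

Forced before the follow-up: the reply from legal.
That leaves the approval, the budget email, the calendar invite, the kickoff note, the summary memo, and the vendor quote with no forced order relative to the follow-up — 6.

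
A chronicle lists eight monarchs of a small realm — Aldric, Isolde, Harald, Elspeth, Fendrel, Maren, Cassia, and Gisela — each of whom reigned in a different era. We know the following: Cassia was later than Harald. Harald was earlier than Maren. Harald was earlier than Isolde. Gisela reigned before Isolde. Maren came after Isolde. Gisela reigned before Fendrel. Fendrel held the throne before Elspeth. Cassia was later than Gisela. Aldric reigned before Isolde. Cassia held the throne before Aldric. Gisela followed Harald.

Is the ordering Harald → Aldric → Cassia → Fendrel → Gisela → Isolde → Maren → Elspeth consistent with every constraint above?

The constraints require Gisela before Cassia, but in the proposed sequence Cassia appears ahead of Gisela. That one violation is enough.

no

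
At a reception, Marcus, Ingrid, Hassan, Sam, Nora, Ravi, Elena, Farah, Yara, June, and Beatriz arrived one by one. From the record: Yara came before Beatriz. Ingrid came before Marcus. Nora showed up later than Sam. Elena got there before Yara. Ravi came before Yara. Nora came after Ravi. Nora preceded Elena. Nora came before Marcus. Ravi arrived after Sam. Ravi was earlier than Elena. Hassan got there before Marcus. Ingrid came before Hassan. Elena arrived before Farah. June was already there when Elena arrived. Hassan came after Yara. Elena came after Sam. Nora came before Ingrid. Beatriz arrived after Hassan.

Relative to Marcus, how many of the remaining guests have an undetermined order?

2

Forced before Marcus: Elena, Hassan, Ingrid, June, Nora, Ravi, Sam, and Yara.
That leaves Beatriz and Farah with no forced order relative to Marcus — 2.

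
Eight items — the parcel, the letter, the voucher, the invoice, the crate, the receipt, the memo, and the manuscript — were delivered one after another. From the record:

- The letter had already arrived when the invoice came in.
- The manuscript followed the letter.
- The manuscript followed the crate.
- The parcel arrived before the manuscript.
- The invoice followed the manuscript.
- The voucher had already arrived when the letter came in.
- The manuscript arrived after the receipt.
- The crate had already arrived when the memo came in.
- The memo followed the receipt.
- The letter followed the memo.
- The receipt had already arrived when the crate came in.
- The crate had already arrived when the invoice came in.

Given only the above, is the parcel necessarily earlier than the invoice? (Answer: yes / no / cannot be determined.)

yes

Chain the constraints: the parcel → the manuscript → the invoice. Each link is directly stated, so the parcel comes before the invoice.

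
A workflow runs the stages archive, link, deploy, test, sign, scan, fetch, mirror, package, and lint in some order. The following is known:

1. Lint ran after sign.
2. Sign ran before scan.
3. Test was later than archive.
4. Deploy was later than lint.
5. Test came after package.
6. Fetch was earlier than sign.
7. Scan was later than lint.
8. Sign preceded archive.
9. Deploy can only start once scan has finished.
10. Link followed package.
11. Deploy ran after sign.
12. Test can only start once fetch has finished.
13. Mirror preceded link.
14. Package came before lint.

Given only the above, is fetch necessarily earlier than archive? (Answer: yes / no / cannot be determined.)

Chain the constraints: fetch → sign → archive. Each link is directly stated, so fetch comes before archive.

yes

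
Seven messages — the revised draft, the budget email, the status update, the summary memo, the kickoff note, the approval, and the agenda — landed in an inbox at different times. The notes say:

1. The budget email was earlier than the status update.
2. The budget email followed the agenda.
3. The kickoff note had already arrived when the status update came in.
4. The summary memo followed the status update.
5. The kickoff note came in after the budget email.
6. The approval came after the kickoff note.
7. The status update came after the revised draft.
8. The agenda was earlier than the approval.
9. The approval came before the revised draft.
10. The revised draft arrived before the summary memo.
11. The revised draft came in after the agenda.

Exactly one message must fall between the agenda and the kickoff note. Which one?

the budget email

Tracing the constraints gives the agenda → the budget email → the kickoff note, so the budget email sits after the agenda and before the kickoff note.
No other message is forced both after the agenda and before the kickoff note.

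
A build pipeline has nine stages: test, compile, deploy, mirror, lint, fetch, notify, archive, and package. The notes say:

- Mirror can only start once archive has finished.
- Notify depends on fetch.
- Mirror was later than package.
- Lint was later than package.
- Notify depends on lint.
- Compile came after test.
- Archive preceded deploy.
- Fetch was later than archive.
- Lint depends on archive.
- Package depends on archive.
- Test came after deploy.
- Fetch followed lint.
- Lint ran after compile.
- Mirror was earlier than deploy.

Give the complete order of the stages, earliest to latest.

archive, package, mirror, deploy, test, compile, lint, fetch, notify

The constraints fix every adjacent pair, so only one ordering works:
archive → package → mirror → deploy → test → compile → lint → fetch → notify.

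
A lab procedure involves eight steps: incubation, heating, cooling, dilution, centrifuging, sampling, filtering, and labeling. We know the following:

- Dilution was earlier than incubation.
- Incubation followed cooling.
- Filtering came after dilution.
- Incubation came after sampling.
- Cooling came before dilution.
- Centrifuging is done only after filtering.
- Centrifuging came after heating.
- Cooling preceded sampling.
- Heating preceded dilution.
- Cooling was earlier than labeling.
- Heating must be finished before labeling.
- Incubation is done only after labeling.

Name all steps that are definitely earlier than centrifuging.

cooling, dilution, filtering, heating

Directly stated before centrifuging: filtering and heating.
Cooling reaches centrifuging via cooling → dilution → filtering → centrifuging.
Dilution reaches centrifuging via dilution → filtering → centrifuging.
No chain forces sampling (or any of the others) ahead of centrifuging.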